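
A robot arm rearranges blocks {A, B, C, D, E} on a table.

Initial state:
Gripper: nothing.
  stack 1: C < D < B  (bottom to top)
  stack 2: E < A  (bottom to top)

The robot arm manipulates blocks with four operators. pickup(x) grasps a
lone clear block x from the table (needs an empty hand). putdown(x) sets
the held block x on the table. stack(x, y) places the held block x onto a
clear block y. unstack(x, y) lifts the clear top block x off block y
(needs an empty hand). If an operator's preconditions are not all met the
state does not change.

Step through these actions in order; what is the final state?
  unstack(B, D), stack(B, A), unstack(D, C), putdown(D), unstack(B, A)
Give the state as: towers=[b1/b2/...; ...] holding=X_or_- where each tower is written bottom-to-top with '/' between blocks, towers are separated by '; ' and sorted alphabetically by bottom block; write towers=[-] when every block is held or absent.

step 1 (unstack(B, D)): towers=[C/D; E/A] holding=B
step 2 (stack(B, A)): towers=[C/D; E/A/B] holding=-
step 3 (unstack(D, C)): towers=[C; E/A/B] holding=D
step 4 (putdown(D)): towers=[C; D; E/A/B] holding=-
step 5 (unstack(B, A)): towers=[C; D; E/A] holding=B

towers=[C; D; E/A] holding=B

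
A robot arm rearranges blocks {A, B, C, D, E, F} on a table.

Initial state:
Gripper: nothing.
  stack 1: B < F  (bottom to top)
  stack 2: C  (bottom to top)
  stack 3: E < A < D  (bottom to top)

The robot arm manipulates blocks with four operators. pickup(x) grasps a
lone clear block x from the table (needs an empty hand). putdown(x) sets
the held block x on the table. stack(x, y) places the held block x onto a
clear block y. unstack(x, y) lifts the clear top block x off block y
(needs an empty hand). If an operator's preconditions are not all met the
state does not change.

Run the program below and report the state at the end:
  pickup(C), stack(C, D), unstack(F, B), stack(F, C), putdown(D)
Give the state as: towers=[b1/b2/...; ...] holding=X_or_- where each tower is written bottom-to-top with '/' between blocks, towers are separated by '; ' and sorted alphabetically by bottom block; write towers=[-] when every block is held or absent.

towers=[B; E/A/D/C/F] holding=-

step 1 (pickup(C)): towers=[B/F; E/A/D] holding=C
step 2 (stack(C, D)): towers=[B/F; E/A/D/C] holding=-
step 3 (unstack(F, B)): towers=[B; E/A/D/C] holding=F
step 4 (stack(F, C)): towers=[B; E/A/D/C/F] holding=-
step 5 (putdown(D)) [no-op]: towers=[B; E/A/D/C/F] holding=-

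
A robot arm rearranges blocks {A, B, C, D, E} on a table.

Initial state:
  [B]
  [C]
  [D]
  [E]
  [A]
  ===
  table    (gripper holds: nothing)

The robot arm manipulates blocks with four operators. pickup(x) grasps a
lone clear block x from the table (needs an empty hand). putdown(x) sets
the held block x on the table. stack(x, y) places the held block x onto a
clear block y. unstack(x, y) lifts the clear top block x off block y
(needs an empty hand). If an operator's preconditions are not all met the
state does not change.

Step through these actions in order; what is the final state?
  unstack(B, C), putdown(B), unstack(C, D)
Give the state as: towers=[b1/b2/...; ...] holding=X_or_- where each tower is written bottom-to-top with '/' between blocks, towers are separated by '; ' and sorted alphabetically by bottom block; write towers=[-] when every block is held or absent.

step 1 (unstack(B, C)): towers=[A/E/D/C] holding=B
step 2 (putdown(B)): towers=[A/E/D/C; B] holding=-
step 3 (unstack(C, D)): towers=[A/E/D; B] holding=C

towers=[A/E/D; B] holding=C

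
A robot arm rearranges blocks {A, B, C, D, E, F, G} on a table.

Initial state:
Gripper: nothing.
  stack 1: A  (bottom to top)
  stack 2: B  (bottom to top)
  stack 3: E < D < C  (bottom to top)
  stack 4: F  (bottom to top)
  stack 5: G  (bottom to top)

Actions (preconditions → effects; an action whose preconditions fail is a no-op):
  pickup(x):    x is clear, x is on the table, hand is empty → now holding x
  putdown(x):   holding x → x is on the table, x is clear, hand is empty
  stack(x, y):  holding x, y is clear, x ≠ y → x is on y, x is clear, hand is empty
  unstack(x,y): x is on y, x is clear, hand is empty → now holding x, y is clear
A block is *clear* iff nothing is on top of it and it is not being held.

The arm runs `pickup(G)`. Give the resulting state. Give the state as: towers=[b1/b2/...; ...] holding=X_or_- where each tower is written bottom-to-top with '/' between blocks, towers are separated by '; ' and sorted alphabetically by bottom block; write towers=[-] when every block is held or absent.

before: towers=[A; B; E/D/C; F; G] holding=-
pre[pickup(G)]: clear(G) ✓, ontable(G) ✓, handempty ✓
all met → apply pickup(G)
after:  towers=[A; B; E/D/C; F] holding=G

towers=[A; B; E/D/C; F] holding=G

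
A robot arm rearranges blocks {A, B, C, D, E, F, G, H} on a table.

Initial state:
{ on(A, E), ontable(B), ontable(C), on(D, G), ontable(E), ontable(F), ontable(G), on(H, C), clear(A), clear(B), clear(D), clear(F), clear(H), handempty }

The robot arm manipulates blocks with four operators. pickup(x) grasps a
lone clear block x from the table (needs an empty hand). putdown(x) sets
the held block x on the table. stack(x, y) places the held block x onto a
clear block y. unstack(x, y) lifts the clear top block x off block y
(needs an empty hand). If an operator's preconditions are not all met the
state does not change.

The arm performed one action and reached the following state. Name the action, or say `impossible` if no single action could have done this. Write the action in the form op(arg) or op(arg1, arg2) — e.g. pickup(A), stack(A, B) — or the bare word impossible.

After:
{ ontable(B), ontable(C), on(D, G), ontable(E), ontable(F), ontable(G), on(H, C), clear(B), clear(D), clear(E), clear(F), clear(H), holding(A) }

target: towers=[B; C/H; E; F; G/D] holding=A
     unstack(A, E) → towers=[B; C/H; E; F; G/D] holding=A  ← match
     unstack(H, C) → towers=[B; C; E/A; F; G/D] holding=H
         pickup(B) → towers=[C/H; E/A; F; G/D] holding=B
         pickup(F) → towers=[B; C/H; E/A; G/D] holding=F
     unstack(D, G) → towers=[B; C/H; E/A; F; G] holding=D

unstack(A, E)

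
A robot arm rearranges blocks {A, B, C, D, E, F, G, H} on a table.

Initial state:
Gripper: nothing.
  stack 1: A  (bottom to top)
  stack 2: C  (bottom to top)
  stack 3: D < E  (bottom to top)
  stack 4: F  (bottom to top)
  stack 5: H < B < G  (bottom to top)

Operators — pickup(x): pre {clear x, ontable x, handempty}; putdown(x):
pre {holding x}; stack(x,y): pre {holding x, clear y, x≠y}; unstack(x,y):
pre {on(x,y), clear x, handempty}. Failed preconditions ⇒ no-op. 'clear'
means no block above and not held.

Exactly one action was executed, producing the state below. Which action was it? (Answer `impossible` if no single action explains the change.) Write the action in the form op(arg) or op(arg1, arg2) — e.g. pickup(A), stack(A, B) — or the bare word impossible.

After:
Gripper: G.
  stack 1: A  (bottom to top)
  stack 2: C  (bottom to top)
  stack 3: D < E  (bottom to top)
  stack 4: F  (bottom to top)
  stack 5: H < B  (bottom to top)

target: towers=[A; C; D/E; F; H/B] holding=G
     unstack(G, B) → towers=[A; C; D/E; F; H/B] holding=G  ← match
         pickup(A) → towers=[C; D/E; F; H/B/G] holding=A
     unstack(E, D) → towers=[A; C; D; F; H/B/G] holding=E
         pickup(F) → towers=[A; C; D/E; H/B/G] holding=F
         pickup(C) → towers=[A; D/E; F; H/B/G] holding=C

unstack(G, B)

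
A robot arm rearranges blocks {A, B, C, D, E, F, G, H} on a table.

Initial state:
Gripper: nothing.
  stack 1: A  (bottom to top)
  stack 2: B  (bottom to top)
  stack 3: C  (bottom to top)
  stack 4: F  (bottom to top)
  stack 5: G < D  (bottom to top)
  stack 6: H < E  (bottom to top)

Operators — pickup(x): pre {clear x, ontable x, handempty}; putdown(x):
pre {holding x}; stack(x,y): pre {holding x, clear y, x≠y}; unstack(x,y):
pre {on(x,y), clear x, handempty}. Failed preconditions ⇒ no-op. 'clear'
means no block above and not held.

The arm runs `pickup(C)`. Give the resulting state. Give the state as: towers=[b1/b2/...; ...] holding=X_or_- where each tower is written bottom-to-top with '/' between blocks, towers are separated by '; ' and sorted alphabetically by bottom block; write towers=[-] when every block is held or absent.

before: towers=[A; B; C; F; G/D; H/E] holding=-
pre[pickup(C)]: clear(C) yes, ontable(C) yes, handempty yes
all met → apply pickup(C)
after:  towers=[A; B; F; G/D; H/E] holding=C

towers=[A; B; F; G/D; H/E] holding=C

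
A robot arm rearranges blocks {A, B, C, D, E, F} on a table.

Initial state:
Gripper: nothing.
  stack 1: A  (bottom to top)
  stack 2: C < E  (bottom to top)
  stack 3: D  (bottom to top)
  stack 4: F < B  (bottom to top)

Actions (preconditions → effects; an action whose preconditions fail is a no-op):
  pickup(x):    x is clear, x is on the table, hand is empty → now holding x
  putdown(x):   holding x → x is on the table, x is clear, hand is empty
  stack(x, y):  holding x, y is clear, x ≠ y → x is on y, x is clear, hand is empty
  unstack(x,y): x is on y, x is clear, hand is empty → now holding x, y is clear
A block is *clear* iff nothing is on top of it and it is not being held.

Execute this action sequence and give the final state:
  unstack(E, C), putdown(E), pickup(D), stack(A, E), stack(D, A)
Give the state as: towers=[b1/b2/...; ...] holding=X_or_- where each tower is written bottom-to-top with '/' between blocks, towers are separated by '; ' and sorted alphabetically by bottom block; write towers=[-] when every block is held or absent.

step 1 (unstack(E, C)): towers=[A; C; D; F/B] holding=E
step 2 (putdown(E)): towers=[A; C; D; E; F/B] holding=-
step 3 (pickup(D)): towers=[A; C; E; F/B] holding=D
step 4 (stack(A, E)) [no-op]: towers=[A; C; E; F/B] holding=D
step 5 (stack(D, A)): towers=[A/D; C; E; F/B] holding=-

towers=[A/D; C; E; F/B] holding=-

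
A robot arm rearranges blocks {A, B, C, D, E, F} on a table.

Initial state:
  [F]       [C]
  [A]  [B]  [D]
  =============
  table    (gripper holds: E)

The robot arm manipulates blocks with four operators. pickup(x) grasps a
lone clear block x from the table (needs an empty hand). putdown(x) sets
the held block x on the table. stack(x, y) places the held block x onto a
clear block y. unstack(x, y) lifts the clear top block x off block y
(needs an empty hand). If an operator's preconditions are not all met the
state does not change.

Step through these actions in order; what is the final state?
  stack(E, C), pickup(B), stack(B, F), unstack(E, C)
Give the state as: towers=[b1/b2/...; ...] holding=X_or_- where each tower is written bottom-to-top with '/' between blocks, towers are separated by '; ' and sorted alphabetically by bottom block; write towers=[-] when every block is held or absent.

step 1 (stack(E, C)): towers=[A/F; B; D/C/E] holding=-
step 2 (pickup(B)): towers=[A/F; D/C/E] holding=B
step 3 (stack(B, F)): towers=[A/F/B; D/C/E] holding=-
step 4 (unstack(E, C)): towers=[A/F/B; D/C] holding=E

towers=[A/F/B; D/C] holding=E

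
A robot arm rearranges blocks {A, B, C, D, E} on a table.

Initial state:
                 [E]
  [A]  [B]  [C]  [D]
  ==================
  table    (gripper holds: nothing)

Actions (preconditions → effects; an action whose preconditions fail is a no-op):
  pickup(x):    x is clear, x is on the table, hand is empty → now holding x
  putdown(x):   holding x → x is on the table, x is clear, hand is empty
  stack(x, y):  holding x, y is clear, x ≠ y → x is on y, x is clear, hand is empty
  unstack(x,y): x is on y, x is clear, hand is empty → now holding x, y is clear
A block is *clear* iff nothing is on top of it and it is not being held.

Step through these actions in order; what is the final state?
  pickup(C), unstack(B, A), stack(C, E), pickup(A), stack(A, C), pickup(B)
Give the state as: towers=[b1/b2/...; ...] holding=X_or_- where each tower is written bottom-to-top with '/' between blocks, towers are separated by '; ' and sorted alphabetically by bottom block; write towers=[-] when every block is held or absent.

step 1 (pickup(C)): towers=[A; B; D/E] holding=C
step 2 (unstack(B, A)) [no-op]: towers=[A; B; D/E] holding=C
step 3 (stack(C, E)): towers=[A; B; D/E/C] holding=-
step 4 (pickup(A)): towers=[B; D/E/C] holding=A
step 5 (stack(A, C)): towers=[B; D/E/C/A] holding=-
step 6 (pickup(B)): towers=[D/E/C/A] holding=B

towers=[D/E/C/A] holding=B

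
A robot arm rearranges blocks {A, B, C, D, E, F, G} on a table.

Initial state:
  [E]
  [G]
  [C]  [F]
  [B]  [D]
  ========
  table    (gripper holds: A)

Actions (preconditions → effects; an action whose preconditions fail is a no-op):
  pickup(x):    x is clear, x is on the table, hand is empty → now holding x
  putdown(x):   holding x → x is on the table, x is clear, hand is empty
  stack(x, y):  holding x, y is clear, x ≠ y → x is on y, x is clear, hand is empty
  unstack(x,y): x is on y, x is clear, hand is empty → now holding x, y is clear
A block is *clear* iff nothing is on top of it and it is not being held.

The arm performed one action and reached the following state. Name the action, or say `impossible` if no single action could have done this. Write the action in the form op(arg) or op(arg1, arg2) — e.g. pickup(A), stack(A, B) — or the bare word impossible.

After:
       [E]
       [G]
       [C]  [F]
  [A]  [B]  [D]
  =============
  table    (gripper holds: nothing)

target: towers=[A; B/C/G/E; D/F] holding=-
        putdown(A) → towers=[A; B/C/G/E; D/F] holding=-  ← match
       stack(A, F) → towers=[B/C/G/E; D/F/A] holding=-
       stack(A, E) → towers=[B/C/G/E/A; D/F] holding=-

putdown(A)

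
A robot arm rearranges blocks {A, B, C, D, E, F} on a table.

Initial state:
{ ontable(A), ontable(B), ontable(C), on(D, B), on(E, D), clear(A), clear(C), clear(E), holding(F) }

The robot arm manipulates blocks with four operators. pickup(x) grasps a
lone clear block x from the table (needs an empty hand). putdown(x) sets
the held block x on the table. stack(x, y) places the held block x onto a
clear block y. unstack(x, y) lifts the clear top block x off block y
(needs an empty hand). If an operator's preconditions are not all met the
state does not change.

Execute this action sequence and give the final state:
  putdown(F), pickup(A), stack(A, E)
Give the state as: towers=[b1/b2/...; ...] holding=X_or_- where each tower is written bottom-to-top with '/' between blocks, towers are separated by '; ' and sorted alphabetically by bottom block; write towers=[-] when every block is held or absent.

towers=[B/D/E/A; C; F] holding=-

step 1 (putdown(F)): towers=[A; B/D/E; C; F] holding=-
step 2 (pickup(A)): towers=[B/D/E; C; F] holding=A
step 3 (stack(A, E)): towers=[B/D/E/A; C; F] holding=-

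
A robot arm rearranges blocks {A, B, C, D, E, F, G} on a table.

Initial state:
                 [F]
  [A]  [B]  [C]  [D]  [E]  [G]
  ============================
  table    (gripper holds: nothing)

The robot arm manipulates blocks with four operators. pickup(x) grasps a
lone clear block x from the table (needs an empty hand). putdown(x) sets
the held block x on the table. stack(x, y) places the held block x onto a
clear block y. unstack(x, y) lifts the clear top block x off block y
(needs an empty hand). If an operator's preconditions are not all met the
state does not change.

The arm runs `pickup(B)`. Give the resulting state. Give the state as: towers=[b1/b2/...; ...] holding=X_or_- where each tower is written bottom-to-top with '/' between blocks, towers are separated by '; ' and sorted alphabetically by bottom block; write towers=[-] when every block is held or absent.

before: towers=[A; B; C; D/F; E; G] holding=-
pre[pickup(B)]: clear(B) ok, ontable(B) ok, handempty ok
all met → apply pickup(B)
after:  towers=[A; C; D/F; E; G] holding=B

towers=[A; C; D/F; E; G] holding=B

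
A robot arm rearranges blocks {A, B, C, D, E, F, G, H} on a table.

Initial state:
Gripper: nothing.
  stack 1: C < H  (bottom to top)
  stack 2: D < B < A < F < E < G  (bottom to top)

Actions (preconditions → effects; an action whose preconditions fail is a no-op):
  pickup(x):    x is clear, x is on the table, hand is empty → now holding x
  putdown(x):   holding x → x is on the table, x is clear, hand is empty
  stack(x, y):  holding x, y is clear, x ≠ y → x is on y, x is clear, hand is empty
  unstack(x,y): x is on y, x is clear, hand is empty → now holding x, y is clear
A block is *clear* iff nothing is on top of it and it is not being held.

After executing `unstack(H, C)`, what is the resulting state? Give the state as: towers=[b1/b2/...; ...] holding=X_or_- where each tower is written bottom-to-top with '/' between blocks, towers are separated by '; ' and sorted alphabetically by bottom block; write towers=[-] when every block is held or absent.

before: towers=[C/H; D/B/A/F/E/G] holding=-
pre[unstack(H, C)]: on(H,C) ok, clear(H) ok, handempty ok
all met → apply unstack(H, C)
after:  towers=[C; D/B/A/F/E/G] holding=H

towers=[C; D/B/A/F/E/G] holding=H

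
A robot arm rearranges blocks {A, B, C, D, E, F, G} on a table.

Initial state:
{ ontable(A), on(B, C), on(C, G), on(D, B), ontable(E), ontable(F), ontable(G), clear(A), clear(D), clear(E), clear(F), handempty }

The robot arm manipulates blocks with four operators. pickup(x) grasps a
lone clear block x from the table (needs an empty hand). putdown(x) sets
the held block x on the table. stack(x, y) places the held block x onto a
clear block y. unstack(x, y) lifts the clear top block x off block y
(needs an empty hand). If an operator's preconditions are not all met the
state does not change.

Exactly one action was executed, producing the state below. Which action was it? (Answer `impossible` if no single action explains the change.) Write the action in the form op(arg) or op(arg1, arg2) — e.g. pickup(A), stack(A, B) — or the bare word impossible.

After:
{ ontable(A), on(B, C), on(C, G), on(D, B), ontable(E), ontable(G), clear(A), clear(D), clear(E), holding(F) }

target: towers=[A; E; G/C/B/D] holding=F
         pickup(F) → towers=[A; E; G/C/B/D] holding=F  ← match
     unstack(D, B) → towers=[A; E; F; G/C/B] holding=D
         pickup(A) → towers=[E; F; G/C/B/D] holding=A
         pickup(E) → towers=[A; F; G/C/B/D] holding=E

pickup(F)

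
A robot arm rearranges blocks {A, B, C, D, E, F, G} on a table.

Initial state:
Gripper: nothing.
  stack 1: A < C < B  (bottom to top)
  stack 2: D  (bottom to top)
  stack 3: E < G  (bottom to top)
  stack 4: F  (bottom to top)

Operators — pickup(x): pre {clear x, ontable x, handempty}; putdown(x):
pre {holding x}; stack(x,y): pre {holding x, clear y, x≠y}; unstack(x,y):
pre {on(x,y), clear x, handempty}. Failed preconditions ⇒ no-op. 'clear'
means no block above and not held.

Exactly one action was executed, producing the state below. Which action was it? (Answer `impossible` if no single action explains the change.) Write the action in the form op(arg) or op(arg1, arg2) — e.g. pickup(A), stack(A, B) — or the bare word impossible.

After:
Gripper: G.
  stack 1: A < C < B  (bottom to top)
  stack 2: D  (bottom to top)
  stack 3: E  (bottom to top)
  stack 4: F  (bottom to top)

target: towers=[A/C/B; D; E; F] holding=G
     unstack(B, C) → towers=[A/C; D; E/G; F] holding=B
         pickup(F) → towers=[A/C/B; D; E/G] holding=F
     unstack(G, E) → towers=[A/C/B; D; E; F] holding=G  ← match
         pickup(D) → towers=[A/C/B; E/G; F] holding=D

unstack(G, E)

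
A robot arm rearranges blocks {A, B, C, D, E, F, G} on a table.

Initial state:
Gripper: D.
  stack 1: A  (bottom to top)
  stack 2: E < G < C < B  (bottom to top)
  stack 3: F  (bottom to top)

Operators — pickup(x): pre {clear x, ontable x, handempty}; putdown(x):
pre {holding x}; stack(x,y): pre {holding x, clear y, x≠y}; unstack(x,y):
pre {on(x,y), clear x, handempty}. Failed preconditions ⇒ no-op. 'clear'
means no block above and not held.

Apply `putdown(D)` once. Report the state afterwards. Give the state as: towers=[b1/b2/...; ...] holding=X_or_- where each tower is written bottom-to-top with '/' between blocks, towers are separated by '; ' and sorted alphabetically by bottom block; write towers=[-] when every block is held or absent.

before: towers=[A; E/G/C/B; F] holding=D
pre[putdown(D)]: holding(D) ✓
all met → apply putdown(D)
after:  towers=[A; D; E/G/C/B; F] holding=-

towers=[A; D; E/G/C/B; F] holding=-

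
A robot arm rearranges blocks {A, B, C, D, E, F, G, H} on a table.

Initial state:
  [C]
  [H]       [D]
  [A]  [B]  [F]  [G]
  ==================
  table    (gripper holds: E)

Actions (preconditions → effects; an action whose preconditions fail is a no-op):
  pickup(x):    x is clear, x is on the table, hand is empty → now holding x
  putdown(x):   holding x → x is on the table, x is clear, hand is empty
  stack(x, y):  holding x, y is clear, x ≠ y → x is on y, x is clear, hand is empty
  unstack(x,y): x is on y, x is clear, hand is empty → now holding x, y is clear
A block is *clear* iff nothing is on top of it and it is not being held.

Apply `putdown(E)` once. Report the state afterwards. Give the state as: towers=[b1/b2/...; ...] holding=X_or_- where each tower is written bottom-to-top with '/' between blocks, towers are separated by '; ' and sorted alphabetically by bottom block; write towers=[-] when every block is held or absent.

before: towers=[A/H/C; B; F/D; G] holding=E
pre[putdown(E)]: holding(E) ok
all met → apply putdown(E)
after:  towers=[A/H/C; B; E; F/D; G] holding=-

towers=[A/H/C; B; E; F/D; G] holding=-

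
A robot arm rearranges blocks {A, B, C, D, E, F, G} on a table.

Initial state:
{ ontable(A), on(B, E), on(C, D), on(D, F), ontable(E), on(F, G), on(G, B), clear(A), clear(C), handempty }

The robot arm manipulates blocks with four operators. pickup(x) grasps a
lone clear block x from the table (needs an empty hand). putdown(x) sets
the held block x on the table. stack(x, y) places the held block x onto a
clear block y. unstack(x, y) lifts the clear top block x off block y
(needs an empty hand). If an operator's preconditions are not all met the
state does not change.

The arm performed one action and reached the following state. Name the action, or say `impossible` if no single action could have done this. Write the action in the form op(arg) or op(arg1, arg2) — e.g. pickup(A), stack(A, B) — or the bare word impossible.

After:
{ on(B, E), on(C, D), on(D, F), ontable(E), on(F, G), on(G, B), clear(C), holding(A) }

pickup(A)

target: towers=[E/B/G/F/D/C] holding=A
         pickup(A) → towers=[E/B/G/F/D/C] holding=A  ← match
     unstack(C, D) → towers=[A; E/B/G/F/D] holding=C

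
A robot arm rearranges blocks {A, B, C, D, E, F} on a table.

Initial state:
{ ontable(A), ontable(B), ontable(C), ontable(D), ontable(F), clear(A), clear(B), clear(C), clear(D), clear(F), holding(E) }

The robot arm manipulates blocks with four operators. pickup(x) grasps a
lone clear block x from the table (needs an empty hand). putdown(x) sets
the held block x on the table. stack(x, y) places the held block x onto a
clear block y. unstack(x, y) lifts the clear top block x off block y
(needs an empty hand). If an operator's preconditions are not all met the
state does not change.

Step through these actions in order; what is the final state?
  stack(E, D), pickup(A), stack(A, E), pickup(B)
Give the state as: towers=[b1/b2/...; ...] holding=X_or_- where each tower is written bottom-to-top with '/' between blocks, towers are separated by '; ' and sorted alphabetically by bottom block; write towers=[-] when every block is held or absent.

step 1 (stack(E, D)): towers=[A; B; C; D/E; F] holding=-
step 2 (pickup(A)): towers=[B; C; D/E; F] holding=A
step 3 (stack(A, E)): towers=[B; C; D/E/A; F] holding=-
step 4 (pickup(B)): towers=[C; D/E/A; F] holding=B

towers=[C; D/E/A; F] holding=B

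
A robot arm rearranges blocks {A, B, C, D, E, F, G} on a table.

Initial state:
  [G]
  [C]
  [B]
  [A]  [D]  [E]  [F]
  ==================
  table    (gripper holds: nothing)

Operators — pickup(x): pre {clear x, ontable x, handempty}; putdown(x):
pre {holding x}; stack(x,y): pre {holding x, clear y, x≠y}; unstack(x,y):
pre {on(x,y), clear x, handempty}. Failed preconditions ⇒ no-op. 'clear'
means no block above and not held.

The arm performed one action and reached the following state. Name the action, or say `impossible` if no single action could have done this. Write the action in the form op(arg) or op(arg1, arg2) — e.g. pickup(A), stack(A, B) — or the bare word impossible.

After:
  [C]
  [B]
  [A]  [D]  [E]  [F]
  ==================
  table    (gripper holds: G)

unstack(G, C)

target: towers=[A/B/C; D; E; F] holding=G
         pickup(F) → towers=[A/B/C/G; D; E] holding=F
     unstack(G, C) → towers=[A/B/C; D; E; F] holding=G  ← match
         pickup(D) → towers=[A/B/C/G; E; F] holding=D
         pickup(E) → towers=[A/B/C/G; D; F] holding=E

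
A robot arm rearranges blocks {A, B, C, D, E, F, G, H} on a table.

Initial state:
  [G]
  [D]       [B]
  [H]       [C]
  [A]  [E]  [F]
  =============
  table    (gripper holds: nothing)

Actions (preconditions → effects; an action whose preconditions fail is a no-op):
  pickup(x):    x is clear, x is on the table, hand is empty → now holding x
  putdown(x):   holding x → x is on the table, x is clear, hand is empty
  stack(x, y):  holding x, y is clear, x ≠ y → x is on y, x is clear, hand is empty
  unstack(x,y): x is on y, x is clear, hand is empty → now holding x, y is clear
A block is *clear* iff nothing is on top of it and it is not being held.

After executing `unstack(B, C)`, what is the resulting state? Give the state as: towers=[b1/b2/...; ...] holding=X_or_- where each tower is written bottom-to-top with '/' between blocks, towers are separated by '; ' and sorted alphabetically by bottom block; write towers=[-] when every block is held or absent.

before: towers=[A/H/D/G; E; F/C/B] holding=-
pre[unstack(B, C)]: on(B,C) ok, clear(B) ok, handempty ok
all met → apply unstack(B, C)
after:  towers=[A/H/D/G; E; F/C] holding=B

towers=[A/H/D/G; E; F/C] holding=B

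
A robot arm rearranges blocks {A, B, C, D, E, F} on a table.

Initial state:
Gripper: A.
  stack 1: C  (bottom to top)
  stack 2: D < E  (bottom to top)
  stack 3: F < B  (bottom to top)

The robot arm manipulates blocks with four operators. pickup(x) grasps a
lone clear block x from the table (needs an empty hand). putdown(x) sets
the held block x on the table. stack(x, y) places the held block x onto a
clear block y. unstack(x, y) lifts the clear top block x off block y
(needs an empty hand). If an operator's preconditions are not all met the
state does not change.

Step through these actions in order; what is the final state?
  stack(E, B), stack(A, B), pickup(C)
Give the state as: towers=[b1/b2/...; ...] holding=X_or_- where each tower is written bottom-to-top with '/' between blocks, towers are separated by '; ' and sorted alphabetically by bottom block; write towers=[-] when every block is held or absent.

towers=[D/E; F/B/A] holding=C

step 1 (stack(E, B)) [no-op]: towers=[C; D/E; F/B] holding=A
step 2 (stack(A, B)): towers=[C; D/E; F/B/A] holding=-
step 3 (pickup(C)): towers=[D/E; F/B/A] holding=C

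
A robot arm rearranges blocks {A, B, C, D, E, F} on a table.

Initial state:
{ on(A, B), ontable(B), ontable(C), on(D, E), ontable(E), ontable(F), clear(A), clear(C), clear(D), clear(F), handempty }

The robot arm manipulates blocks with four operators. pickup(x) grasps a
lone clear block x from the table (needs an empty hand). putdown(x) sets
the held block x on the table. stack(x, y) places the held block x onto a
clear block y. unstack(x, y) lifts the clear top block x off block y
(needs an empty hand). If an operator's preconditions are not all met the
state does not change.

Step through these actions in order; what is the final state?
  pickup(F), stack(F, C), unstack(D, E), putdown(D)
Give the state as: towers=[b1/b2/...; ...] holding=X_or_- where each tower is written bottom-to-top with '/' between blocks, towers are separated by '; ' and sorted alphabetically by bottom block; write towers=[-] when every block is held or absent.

towers=[B/A; C/F; D; E] holding=-

step 1 (pickup(F)): towers=[B/A; C; E/D] holding=F
step 2 (stack(F, C)): towers=[B/A; C/F; E/D] holding=-
step 3 (unstack(D, E)): towers=[B/A; C/F; E] holding=D
step 4 (putdown(D)): towers=[B/A; C/F; D; E] holding=-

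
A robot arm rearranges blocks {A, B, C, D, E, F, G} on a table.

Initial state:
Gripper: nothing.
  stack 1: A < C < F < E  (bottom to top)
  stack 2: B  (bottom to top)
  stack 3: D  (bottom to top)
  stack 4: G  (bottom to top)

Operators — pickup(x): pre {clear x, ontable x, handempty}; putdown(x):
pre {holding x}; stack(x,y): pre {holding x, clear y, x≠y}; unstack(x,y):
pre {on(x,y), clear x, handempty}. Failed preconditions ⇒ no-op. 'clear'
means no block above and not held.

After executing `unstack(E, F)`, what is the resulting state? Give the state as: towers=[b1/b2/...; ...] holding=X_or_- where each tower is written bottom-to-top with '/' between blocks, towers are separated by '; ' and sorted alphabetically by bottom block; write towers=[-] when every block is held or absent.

before: towers=[A/C/F/E; B; D; G] holding=-
pre[unstack(E, F)]: on(E,F) ✓, clear(E) ✓, handempty ✓
all met → apply unstack(E, F)
after:  towers=[A/C/F; B; D; G] holding=E

towers=[A/C/F; B; D; G] holding=E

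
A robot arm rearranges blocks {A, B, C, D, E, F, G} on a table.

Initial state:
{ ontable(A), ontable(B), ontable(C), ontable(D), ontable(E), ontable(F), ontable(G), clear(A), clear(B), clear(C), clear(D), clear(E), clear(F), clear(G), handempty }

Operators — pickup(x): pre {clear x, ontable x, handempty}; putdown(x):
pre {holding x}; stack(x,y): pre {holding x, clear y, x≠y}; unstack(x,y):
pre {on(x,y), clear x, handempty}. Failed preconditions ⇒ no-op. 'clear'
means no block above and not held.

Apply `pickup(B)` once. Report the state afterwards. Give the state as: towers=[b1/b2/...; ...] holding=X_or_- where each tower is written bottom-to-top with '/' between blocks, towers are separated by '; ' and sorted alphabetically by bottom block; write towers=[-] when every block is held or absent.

before: towers=[A; B; C; D; E; F; G] holding=-
pre[pickup(B)]: clear(B) ✓, ontable(B) ✓, handempty ✓
all met → apply pickup(B)
after:  towers=[A; C; D; E; F; G] holding=B

towers=[A; C; D; E; F; G] holding=B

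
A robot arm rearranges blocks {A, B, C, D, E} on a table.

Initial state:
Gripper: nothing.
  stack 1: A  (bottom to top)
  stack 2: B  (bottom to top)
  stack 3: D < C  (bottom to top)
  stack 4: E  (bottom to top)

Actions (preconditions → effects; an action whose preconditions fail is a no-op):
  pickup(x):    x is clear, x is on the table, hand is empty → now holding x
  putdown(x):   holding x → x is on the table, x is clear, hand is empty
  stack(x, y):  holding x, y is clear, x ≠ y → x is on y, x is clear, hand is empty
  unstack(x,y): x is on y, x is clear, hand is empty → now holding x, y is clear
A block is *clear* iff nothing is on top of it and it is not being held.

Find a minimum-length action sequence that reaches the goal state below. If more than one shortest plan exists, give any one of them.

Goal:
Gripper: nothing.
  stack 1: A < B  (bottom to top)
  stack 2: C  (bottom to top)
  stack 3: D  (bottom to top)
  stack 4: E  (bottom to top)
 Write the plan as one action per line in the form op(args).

pickup(B)
stack(B, A)
unstack(C, D)
putdown(C)

step 1 (pickup(B)): towers=[A; D/C; E] holding=B
step 2 (stack(B, A)): towers=[A/B; D/C; E] holding=-
step 3 (unstack(C, D)): towers=[A/B; D; E] holding=C
step 4 (putdown(C)): towers=[A/B; C; D; E] holding=-
goal check: towers=[A/B; C; D; E] holding=- — reached (length 4, optimal by BFS)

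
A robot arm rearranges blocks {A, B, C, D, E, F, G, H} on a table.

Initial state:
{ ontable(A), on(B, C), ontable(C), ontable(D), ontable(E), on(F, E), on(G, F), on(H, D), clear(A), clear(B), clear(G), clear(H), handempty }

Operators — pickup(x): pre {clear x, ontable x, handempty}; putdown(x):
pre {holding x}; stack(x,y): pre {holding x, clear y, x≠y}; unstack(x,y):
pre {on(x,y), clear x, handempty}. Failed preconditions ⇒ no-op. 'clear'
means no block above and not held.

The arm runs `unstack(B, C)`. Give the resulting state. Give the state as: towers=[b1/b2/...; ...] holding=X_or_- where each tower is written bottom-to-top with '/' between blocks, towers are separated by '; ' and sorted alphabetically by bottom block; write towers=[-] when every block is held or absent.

towers=[A; C; D/H; E/F/G] holding=B

before: towers=[A; C/B; D/H; E/F/G] holding=-
pre[unstack(B, C)]: on(B,C) yes, clear(B) yes, handempty yes
all met → apply unstack(B, C)
after:  towers=[A; C; D/H; E/F/G] holding=B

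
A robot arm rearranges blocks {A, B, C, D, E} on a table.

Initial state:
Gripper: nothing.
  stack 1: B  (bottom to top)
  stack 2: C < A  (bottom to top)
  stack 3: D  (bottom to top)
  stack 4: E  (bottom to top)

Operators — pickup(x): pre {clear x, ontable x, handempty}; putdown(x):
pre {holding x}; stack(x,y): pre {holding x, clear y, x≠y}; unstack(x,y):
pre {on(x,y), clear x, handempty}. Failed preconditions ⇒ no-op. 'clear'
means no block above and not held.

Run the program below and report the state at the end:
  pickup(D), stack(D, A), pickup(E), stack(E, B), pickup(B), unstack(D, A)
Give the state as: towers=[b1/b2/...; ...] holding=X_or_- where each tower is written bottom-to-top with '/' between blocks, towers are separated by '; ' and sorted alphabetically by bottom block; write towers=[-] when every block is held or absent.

step 1 (pickup(D)): towers=[B; C/A; E] holding=D
step 2 (stack(D, A)): towers=[B; C/A/D; E] holding=-
step 3 (pickup(E)): towers=[B; C/A/D] holding=E
step 4 (stack(E, B)): towers=[B/E; C/A/D] holding=-
step 5 (pickup(B)) [no-op]: towers=[B/E; C/A/D] holding=-
step 6 (unstack(D, A)): towers=[B/E; C/A] holding=D

towers=[B/E; C/A] holding=D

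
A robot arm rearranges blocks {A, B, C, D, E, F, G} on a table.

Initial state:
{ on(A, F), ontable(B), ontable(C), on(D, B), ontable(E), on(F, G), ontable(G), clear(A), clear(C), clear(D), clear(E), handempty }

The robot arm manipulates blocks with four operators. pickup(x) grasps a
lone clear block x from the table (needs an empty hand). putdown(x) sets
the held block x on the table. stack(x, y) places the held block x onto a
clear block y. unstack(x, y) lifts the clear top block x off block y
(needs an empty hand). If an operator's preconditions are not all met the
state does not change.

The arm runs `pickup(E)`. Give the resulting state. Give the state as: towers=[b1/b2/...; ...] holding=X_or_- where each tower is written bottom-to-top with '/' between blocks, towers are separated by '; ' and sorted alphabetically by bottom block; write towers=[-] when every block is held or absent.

towers=[B/D; C; G/F/A] holding=E

before: towers=[B/D; C; E; G/F/A] holding=-
pre[pickup(E)]: clear(E) ✓, ontable(E) ✓, handempty ✓
all met → apply pickup(E)
after:  towers=[B/D; C; G/F/A] holding=E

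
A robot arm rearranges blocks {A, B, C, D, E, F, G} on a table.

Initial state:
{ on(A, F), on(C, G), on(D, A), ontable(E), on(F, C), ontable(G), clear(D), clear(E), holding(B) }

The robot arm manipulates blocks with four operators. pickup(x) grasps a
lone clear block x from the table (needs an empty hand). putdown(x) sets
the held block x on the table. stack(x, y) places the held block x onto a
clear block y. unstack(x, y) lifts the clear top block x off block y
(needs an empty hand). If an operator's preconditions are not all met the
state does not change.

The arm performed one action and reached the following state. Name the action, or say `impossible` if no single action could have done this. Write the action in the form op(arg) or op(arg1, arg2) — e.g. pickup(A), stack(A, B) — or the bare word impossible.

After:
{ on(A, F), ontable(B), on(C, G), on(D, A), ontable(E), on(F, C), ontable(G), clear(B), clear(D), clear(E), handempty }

target: towers=[B; E; G/C/F/A/D] holding=-
        putdown(B) → towers=[B; E; G/C/F/A/D] holding=-  ← match
       stack(B, D) → towers=[E; G/C/F/A/D/B] holding=-
       stack(B, E) → towers=[E/B; G/C/F/A/D] holding=-

putdown(B)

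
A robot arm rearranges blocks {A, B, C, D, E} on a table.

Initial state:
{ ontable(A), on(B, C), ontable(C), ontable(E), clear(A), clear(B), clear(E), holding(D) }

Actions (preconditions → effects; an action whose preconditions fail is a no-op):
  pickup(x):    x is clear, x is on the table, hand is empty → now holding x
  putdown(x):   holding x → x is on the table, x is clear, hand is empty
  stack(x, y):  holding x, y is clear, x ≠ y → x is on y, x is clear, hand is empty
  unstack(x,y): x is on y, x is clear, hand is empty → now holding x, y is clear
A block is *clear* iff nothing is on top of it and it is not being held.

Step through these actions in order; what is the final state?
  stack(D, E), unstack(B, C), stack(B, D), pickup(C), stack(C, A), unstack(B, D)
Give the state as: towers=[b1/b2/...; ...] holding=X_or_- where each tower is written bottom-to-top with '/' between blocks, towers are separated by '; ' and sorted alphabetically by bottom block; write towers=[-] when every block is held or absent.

towers=[A/C; E/D] holding=B

step 1 (stack(D, E)): towers=[A; C/B; E/D] holding=-
step 2 (unstack(B, C)): towers=[A; C; E/D] holding=B
step 3 (stack(B, D)): towers=[A; C; E/D/B] holding=-
step 4 (pickup(C)): towers=[A; E/D/B] holding=C
step 5 (stack(C, A)): towers=[A/C; E/D/B] holding=-
step 6 (unstack(B, D)): towers=[A/C; E/D] holding=B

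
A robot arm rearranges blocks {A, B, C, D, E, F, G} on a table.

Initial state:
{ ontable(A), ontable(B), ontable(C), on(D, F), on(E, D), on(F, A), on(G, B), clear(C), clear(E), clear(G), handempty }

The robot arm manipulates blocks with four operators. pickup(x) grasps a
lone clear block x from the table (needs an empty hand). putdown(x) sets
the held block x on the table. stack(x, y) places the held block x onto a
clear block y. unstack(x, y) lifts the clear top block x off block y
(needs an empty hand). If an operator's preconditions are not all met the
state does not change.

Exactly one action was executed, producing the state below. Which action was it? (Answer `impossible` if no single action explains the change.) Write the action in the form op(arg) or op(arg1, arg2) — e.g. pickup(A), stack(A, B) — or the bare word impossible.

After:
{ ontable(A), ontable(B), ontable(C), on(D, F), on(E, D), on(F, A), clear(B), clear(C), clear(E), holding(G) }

target: towers=[A/F/D/E; B; C] holding=G
     unstack(G, B) → towers=[A/F/D/E; B; C] holding=G  ← match
     unstack(E, D) → towers=[A/F/D; B/G; C] holding=E
         pickup(C) → towers=[A/F/D/E; B/G] holding=C

unstack(G, B)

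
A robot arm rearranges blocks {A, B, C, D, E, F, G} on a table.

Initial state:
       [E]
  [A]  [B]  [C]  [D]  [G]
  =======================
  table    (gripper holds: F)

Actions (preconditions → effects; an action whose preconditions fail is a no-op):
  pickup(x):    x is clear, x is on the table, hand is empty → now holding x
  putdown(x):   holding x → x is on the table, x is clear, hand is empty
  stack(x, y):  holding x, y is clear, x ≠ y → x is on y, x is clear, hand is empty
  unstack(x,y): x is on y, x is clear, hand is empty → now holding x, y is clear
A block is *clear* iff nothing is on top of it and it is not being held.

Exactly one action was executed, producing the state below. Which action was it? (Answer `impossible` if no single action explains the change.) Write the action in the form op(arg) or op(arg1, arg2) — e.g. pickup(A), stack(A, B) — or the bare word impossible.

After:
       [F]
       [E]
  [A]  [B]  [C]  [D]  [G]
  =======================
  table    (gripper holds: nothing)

target: towers=[A; B/E/F; C; D; G] holding=-
        putdown(F) → towers=[A; B/E; C; D; F; G] holding=-
       stack(F, G) → towers=[A; B/E; C; D; G/F] holding=-
       stack(F, D) → towers=[A; B/E; C; D/F; G] holding=-
       stack(F, A) → towers=[A/F; B/E; C; D; G] holding=-
       stack(F, E) → towers=[A; B/E/F; C; D; G] holding=-  ← match
       stack(F, C) → towers=[A; B/E; C/F; D; G] holding=-

stack(F, E)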